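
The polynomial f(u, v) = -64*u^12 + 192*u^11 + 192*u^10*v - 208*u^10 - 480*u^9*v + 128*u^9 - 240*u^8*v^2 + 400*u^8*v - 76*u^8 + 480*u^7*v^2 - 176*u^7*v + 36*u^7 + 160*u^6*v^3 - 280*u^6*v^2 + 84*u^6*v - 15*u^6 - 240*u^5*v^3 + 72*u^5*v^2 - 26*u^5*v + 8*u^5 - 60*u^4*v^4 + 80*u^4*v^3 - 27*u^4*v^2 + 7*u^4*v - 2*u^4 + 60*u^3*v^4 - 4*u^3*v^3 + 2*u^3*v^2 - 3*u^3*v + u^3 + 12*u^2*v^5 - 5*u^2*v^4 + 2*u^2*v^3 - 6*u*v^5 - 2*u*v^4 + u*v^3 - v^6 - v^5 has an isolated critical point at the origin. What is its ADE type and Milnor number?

The Hessian of f at 0 is [[0, 0], [0, 0]] with rank 0, so corank 2. A Groebner basis of the Jacobian ideal J(f) in C{u,v} is {3*u^2 + v^4 + v^3, u^3, u^2*v - u^2 - v^3/3, 5*u^2 + u*v^2 + 5*v^3/3}; counting standard monomials gives mu = 7. Corank 2; j^3 = u^3 is a perfect cube, so E-series; the 4-jet and mu = 7 give E_7.

Type E7, Milnor number mu = 7.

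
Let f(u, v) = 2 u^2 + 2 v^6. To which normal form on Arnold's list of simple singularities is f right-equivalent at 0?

A_{5}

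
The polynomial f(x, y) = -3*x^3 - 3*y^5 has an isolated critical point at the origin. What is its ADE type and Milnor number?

Type E8, Milnor number mu = 8.

The Hessian of f at 0 has rank 0. Corank 2; j^3 = -3*x^3 is a perfect cube, so E-series; the 5-jet and mu = 8 give E_8.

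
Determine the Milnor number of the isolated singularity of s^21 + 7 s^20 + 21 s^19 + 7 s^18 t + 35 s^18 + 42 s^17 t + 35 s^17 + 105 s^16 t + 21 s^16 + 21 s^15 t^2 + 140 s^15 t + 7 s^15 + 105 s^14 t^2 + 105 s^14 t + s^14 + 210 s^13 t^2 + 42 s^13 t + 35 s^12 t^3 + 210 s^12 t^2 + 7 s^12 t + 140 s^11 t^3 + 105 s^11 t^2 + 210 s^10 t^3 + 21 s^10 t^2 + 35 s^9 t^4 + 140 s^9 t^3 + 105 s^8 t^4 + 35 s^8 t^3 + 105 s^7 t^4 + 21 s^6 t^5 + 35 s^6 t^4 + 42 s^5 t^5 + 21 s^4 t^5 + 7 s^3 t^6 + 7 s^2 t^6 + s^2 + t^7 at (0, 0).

The Hessian of f at 0 has rank 1. Corank 1: A-series; mu = 6 gives A_6.

6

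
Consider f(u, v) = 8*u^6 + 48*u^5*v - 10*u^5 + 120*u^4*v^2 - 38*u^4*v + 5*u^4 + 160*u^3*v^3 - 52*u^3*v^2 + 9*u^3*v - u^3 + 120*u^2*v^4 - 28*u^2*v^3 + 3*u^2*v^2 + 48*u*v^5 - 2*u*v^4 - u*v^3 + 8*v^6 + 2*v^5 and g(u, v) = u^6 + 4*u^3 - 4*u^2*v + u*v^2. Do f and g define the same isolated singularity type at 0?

The Hessian of f at 0 has rank 0. Corank 2; j^3 = -u^3 is a perfect cube, so E-series; the 4-jet and mu = 7 give E_7. The Hessian of g at 0 has rank 0. Corank 2; j^3 = u*(2*u - v)^2 has shape L^2 M (L != M), so D-series; mu = 7 gives D_7. f is E_7 but g is D_7, hence not right-equivalent.

No.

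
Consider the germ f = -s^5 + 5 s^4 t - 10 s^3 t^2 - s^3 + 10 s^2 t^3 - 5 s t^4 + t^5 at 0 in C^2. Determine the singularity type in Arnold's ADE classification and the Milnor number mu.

Type E_{8}, Milnor number mu = 8.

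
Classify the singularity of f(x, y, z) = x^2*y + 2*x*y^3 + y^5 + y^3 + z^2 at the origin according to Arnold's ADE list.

The Hessian of f at 0 is [[0, 0, 0], [0, 0, 0], [0, 0, 2]] with rank 1, so corank 2. A Groebner basis of the Jacobian ideal J(f) in C{x,y,z} is {y^3, x^2 + 3*y^2, x*y, z}; counting standard monomials gives mu = 4. Corank 2; j^3 = y*(x^2 + y^2) splits into three distinct lines over C (the quadratic factor has nonzero discriminant), so D_4.

D_{4}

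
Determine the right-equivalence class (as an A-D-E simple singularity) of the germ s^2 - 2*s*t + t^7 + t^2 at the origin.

A_6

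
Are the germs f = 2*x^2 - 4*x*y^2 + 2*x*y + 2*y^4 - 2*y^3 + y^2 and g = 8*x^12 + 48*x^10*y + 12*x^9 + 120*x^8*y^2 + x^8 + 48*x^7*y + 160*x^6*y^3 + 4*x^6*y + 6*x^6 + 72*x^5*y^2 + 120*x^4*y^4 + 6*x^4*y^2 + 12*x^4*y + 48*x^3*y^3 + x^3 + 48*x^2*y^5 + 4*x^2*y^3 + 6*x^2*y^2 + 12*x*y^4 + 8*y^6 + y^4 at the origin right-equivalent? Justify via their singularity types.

No.

The Hessian of f at 0 has rank 2. Corank 0: nondegenerate Morse point, so A_1. The Hessian of g at 0 has rank 0. Corank 2; j^3 = x^3 is a perfect cube, so E-series; the 4-jet and mu = 6 give E_6. f is A_1 but g is E_6, hence not right-equivalent.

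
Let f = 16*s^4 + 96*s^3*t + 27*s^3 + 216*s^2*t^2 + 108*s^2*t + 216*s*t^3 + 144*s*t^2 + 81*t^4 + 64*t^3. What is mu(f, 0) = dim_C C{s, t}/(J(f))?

6

The Hessian of f at 0 is [[0, 0], [0, 0]] with rank 0, so corank 2. A Groebner basis of the Jacobian ideal J(f) in C{s,t} is {t^4, s*t^2 + 25*t^3/18, s^2 + 8*s*t/3 + 16*t^2/9}; counting standard monomials gives mu = 6. Corank 2; j^3 = (3*s + 4*t)^3 is a perfect cube, so E-series; the 4-jet and mu = 6 give E_6.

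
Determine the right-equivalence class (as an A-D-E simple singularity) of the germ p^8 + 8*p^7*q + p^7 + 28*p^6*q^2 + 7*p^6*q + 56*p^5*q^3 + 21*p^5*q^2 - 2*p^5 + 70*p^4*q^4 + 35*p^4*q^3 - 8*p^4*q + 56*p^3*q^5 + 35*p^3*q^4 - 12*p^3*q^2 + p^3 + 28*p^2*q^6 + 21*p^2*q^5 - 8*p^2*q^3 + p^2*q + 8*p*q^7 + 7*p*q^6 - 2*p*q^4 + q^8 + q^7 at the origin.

The Hessian of f at 0 has rank 0. Corank 2; j^3 = p^2*(p + q) has shape L^2 M (L != M), so D-series; mu = 9 gives D_9.

D9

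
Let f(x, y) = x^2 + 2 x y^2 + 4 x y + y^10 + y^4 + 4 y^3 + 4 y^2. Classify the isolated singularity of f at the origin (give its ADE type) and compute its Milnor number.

Type A9, Milnor number mu = 9.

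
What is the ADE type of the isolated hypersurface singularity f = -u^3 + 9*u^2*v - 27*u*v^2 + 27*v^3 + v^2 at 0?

A_{2}

The Hessian of f at 0 is [[0, 0], [0, 2]] with rank 1, so corank 1. A Groebner basis of the Jacobian ideal J(f) in C{u,v} is {u^2, v}; counting standard monomials gives mu = 2. Corank 1: A-series; mu = 2 gives A_2.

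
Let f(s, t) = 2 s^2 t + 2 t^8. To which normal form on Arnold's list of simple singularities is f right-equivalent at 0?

D_9

The Hessian of f at 0 has rank 0. Corank 2; j^3 = 2*s^2*t has shape L^2 M (L != M), so D-series; mu = 9 gives D_9.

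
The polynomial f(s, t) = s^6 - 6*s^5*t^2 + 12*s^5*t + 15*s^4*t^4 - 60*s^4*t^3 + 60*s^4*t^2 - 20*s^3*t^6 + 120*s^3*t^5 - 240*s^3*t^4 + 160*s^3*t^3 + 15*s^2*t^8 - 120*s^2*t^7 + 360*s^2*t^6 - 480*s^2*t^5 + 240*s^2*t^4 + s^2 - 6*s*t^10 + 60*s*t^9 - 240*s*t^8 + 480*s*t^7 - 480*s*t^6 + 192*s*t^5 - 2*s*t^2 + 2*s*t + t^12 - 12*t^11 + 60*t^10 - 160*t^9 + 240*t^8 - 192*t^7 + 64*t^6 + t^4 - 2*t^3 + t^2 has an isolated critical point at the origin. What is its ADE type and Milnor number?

Type A_{5}, Milnor number mu = 5.

The Hessian of f at 0 is [[2, 2], [2, 2]] with rank 1, so corank 1. A Groebner basis of the Jacobian ideal J(f) in C{s,t} is {s^3 - 3*s^2 - 5*s*t - 2*s - 2*t, s^2*t + 2*s^2 + 3*s*t + s + t, -s + t^2 - t}; counting standard monomials gives mu = 5. Corank 1: A-series; mu = 5 gives A_5.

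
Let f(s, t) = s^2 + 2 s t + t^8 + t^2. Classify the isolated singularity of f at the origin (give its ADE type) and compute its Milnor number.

Type A_7, Milnor number mu = 7.

The Hessian of f at 0 is [[2, 2], [2, 2]] with rank 1, so corank 1. A Groebner basis of the Jacobian ideal J(f) in C{s,t} is {t^7, s + t}; counting standard monomials gives mu = 7. Corank 1: A-series; mu = 7 gives A_7.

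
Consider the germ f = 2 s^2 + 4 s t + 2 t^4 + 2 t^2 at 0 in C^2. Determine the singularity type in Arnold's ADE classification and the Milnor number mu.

The Hessian of f at 0 is [[4, 4], [4, 4]] with rank 1, so corank 1. A Groebner basis of the Jacobian ideal J(f) in C{s,t} is {t^3, s + t}; counting standard monomials gives mu = 3. Corank 1: A-series; mu = 3 gives A_3.

Type A_3, Milnor number mu = 3.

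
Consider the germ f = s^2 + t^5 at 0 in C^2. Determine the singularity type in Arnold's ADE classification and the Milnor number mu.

Type A4, Milnor number mu = 4.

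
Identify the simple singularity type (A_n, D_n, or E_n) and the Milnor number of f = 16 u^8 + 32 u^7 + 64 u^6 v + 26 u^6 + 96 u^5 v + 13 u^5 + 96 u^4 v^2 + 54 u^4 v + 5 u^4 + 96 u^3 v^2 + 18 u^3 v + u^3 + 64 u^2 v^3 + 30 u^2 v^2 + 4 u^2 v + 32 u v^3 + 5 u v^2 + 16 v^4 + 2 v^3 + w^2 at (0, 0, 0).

Type D_{5}, Milnor number mu = 5.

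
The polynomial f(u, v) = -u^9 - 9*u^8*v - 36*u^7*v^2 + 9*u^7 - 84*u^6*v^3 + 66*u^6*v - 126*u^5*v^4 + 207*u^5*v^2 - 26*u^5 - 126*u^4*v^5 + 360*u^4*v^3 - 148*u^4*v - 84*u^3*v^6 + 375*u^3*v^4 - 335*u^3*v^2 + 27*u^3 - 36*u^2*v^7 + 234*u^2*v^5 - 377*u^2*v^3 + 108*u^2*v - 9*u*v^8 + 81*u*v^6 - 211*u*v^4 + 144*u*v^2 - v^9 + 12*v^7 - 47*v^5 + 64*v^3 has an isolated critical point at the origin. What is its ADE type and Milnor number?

Type E_{8}, Milnor number mu = 8.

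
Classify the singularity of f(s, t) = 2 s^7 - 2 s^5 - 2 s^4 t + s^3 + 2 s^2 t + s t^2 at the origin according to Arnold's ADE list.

D_{8}

The Hessian of f at 0 has rank 0. Corank 2; j^3 = s*(s + t)^2 has shape L^2 M (L != M), so D-series; mu = 8 gives D_8.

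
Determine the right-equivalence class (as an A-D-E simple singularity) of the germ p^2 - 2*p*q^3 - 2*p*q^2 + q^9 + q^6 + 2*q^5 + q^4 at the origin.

The Hessian of f at 0 has rank 1. Corank 1: A-series; mu = 8 gives A_8.

A_{8}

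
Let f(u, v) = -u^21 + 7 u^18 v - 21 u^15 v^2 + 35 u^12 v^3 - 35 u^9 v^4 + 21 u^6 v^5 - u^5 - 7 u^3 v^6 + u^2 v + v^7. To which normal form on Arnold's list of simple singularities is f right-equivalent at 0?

The Hessian of f at 0 has rank 0. Corank 2; j^3 = u^2*v has shape L^2 M (L != M), so D-series; mu = 8 gives D_8.

D_{8}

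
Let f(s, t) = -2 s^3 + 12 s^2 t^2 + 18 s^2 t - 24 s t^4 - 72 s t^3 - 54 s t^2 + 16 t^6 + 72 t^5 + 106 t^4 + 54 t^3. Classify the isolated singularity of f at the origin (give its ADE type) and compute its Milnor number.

The Hessian of f at 0 is [[0, 0], [0, 0]] with rank 0, so corank 2. A Groebner basis of the Jacobian ideal J(f) in C{s,t} is {s^3 - 27*s^2/4 + 81*s*t/2 - 243*t^2/4, s^2*t - 3*s^2/2 + 9*s*t - 27*t^2/2, -s^2/4 + s*t^2 + 3*s*t/2 - 9*t^2/4, t^3}; counting standard monomials gives mu = 6. Corank 2; j^3 = -2*(s - 3*t)^3 is a perfect cube, so E-series; the 4-jet and mu = 6 give E_6.

Type E_6, Milnor number mu = 6.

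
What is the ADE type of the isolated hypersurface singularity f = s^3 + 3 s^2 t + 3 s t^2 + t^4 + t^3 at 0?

The Hessian of f at 0 has rank 0. Corank 2; j^3 = (s + t)^3 is a perfect cube, so E-series; the 4-jet and mu = 6 give E_6.

E_6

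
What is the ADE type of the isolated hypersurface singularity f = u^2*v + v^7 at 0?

D_8

The Hessian of f at 0 has rank 0. Corank 2; j^3 = u^2*v has shape L^2 M (L != M), so D-series; mu = 8 gives D_8.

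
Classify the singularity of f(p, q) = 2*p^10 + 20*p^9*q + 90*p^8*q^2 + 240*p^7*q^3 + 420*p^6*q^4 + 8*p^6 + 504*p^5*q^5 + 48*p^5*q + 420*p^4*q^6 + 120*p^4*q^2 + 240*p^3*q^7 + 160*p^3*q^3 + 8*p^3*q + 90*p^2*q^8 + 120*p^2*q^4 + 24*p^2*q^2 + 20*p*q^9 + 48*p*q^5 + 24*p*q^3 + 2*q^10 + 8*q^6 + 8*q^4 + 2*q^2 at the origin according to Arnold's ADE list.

A9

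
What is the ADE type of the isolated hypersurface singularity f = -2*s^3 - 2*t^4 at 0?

E_6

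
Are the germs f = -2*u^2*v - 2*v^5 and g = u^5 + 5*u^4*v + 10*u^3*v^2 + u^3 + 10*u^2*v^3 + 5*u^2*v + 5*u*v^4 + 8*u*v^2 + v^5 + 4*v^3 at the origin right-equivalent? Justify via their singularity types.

Yes.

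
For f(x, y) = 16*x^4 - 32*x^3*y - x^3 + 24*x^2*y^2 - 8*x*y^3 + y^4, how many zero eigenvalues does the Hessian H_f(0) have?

2

Hessian at 0 has rank 0.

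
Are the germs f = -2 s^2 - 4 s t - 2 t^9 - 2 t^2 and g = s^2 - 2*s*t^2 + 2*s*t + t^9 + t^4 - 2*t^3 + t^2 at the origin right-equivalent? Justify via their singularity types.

The Hessian of f at 0 has rank 1. Corank 1: A-series; mu = 8 gives A_8. The Hessian of g at 0 has rank 1. Corank 1: A-series; mu = 8 gives A_8. Both have type A_8, hence right-equivalent.

Yes.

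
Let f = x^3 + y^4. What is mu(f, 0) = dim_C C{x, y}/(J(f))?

6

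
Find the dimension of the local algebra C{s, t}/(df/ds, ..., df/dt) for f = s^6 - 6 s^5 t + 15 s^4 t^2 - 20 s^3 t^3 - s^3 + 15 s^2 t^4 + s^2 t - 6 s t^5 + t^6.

7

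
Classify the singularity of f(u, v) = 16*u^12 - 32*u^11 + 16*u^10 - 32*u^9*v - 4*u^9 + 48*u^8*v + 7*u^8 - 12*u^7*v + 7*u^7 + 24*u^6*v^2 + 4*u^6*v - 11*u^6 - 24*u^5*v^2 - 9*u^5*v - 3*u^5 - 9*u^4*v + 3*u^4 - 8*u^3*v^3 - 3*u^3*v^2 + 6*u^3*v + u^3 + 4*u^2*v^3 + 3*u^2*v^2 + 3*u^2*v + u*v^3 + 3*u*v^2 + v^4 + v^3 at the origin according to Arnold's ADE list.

E_7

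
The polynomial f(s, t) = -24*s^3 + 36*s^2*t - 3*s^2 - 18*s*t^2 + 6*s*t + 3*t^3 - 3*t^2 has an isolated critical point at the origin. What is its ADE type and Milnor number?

The Hessian of f at 0 has rank 1. Corank 1: A-series; mu = 2 gives A_2.

Type A2, Milnor number mu = 2.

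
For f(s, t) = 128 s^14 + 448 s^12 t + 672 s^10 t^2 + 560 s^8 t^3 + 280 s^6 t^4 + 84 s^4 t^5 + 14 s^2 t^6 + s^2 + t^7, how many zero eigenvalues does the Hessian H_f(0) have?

1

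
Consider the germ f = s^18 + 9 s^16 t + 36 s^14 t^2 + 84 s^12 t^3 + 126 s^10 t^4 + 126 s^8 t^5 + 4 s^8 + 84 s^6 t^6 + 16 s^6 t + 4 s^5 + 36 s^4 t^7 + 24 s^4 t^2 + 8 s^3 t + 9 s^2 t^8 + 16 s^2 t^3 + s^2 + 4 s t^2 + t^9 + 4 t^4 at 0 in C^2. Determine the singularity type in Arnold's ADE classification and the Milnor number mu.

The Hessian of f at 0 is [[2, 0], [0, 0]] with rank 1, so corank 1. A Groebner basis of the Jacobian ideal J(f) in C{s,t} is {s*t^3 - s/8 - t^2/4, s^2/4 + s*t^2 + t^4, s^3 - s*t/2 - t^3, s^2*t + s/4 + t^2/2}; counting standard monomials gives mu = 8. Corank 1: A-series; mu = 8 gives A_8.

Type A_8, Milnor number mu = 8.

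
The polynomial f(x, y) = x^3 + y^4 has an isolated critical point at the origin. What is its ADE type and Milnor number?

Type E_{6}, Milnor number mu = 6.

The Hessian of f at 0 has rank 0. Corank 2; j^3 = x^3 is a perfect cube, so E-series; the 4-jet and mu = 6 give E_6.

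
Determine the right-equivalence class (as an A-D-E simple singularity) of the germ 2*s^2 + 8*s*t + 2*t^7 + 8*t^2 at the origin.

The Hessian of f at 0 is [[4, 8], [8, 16]] with rank 1, so corank 1. A Groebner basis of the Jacobian ideal J(f) in C{s,t} is {t^6, s + 2*t}; counting standard monomials gives mu = 6. Corank 1: A-series; mu = 6 gives A_6.

A_{6}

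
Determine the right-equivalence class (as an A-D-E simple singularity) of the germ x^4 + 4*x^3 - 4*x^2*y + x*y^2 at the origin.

D5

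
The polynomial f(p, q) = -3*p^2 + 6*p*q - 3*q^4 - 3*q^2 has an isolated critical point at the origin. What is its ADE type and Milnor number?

The Hessian of f at 0 has rank 1. Corank 1: A-series; mu = 3 gives A_3.

Type A_{3}, Milnor number mu = 3.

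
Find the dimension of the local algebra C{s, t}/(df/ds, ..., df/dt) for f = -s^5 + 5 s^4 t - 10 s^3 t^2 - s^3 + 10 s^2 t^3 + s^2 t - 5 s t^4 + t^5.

6

The Hessian of f at 0 is [[0, 0], [0, 0]] with rank 0, so corank 2. A Groebner basis of the Jacobian ideal J(f) in C{s,t} is {s*t/5 + t^4, s*t^2, s^2 - s*t}; counting standard monomials gives mu = 6. Corank 2; j^3 = -s^2*(s - t) has shape L^2 M (L != M), so D-series; mu = 6 gives D_6.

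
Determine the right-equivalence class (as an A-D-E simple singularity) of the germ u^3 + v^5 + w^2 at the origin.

E_{8}

The Hessian of f at 0 is [[0, 0, 0], [0, 0, 0], [0, 0, 2]] with rank 1, so corank 2. A Groebner basis of the Jacobian ideal J(f) in C{u,v,w} is {v^4, u^2, w}; counting standard monomials gives mu = 8. Corank 2; j^3 = u^3 is a perfect cube, so E-series; the 5-jet and mu = 8 give E_8.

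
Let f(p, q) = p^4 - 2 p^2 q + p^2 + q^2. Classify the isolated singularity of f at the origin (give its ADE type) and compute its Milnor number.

Type A_{1}, Milnor number mu = 1.

The Hessian of f at 0 has rank 2. Corank 0: nondegenerate Morse point, so A_1.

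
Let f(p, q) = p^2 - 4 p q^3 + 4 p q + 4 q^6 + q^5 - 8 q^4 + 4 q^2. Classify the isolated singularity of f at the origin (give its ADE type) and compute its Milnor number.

The Hessian of f at 0 is [[2, 4], [4, 8]] with rank 1, so corank 1. A Groebner basis of the Jacobian ideal J(f) in C{p,q} is {-p/2 + q^3 - q, p^2 - 4*q^2, p*q + 2*q^2}; counting standard monomials gives mu = 4. Corank 1: A-series; mu = 4 gives A_4.

Type A_4, Milnor number mu = 4.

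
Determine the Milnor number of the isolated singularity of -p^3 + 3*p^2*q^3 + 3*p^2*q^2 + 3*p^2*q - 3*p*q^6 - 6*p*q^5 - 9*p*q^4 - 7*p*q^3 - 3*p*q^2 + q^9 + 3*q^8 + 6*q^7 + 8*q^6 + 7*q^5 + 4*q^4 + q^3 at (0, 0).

7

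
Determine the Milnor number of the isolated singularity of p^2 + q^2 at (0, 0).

The Hessian of f at 0 has rank 2. Corank 0: nondegenerate Morse point, so A_1.

1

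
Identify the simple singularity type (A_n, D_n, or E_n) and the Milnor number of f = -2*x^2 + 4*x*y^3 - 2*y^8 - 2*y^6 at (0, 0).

Type A7, Milnor number mu = 7.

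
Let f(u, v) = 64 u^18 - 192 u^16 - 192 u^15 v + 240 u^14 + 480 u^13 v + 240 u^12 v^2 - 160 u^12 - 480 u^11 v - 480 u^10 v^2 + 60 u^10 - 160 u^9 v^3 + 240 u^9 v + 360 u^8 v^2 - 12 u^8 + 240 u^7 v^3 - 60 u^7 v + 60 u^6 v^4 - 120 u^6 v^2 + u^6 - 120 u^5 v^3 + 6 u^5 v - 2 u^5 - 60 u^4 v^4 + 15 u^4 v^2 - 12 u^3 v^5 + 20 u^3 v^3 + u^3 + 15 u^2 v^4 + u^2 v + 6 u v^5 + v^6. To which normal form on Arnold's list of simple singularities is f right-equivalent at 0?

The Hessian of f at 0 has rank 0. Corank 2; j^3 = u^2*(u + v) has shape L^2 M (L != M), so D-series; mu = 7 gives D_7.

D7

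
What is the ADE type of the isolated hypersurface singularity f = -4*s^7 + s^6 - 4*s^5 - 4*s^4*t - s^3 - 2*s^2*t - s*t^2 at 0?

The Hessian of f at 0 has rank 0. Corank 2; j^3 = -s*(s + t)^2 has shape L^2 M (L != M), so D-series; mu = 7 gives D_7.

D7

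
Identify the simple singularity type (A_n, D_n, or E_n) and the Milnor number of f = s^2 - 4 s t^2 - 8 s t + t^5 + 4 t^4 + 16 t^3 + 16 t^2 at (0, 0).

Type A_{4}, Milnor number mu = 4.

The Hessian of f at 0 has rank 1. Corank 1: A-series; mu = 4 gives A_4.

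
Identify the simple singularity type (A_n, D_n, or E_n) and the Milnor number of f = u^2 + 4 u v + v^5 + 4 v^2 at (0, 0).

Type A_4, Milnor number mu = 4.

The Hessian of f at 0 has rank 1. Corank 1: A-series; mu = 4 gives A_4.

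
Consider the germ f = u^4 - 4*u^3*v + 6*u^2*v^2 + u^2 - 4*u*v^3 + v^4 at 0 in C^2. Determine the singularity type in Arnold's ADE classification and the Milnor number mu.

Type A_{3}, Milnor number mu = 3.

The Hessian of f at 0 is [[2, 0], [0, 0]] with rank 1, so corank 1. A Groebner basis of the Jacobian ideal J(f) in C{u,v} is {v^3, u}; counting standard monomials gives mu = 3. Corank 1: A-series; mu = 3 gives A_3.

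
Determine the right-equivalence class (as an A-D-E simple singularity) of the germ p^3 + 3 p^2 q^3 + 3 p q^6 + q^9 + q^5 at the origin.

E_8

The Hessian of f at 0 is [[0, 0], [0, 0]] with rank 0, so corank 2. A Groebner basis of the Jacobian ideal J(f) in C{p,q} is {p^2/2 + p*q^3, q^4, p^3, p^2*q}; counting standard monomials gives mu = 8. Corank 2; j^3 = p^3 is a perfect cube, so E-series; the 5-jet and mu = 8 give E_8.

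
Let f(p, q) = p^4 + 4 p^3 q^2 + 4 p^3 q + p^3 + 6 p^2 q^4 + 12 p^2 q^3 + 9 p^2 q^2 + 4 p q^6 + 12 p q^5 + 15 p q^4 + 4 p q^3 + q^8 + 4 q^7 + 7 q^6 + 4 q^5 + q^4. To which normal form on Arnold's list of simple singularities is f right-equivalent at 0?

The Hessian of f at 0 is [[0, 0], [0, 0]] with rank 0, so corank 2. A Groebner basis of the Jacobian ideal J(f) in C{p,q} is {p^3, p^2*q, p^2/2 + p*q^2, -3*p^2/2 + q^3}; counting standard monomials gives mu = 6. Corank 2; j^3 = p^3 is a perfect cube, so E-series; the 4-jet and mu = 6 give E_6.

E_{6}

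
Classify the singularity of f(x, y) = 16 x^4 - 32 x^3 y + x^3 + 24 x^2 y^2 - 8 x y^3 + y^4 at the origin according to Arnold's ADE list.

The Hessian of f at 0 has rank 0. Corank 2; j^3 = x^3 is a perfect cube, so E-series; the 4-jet and mu = 6 give E_6.

E_6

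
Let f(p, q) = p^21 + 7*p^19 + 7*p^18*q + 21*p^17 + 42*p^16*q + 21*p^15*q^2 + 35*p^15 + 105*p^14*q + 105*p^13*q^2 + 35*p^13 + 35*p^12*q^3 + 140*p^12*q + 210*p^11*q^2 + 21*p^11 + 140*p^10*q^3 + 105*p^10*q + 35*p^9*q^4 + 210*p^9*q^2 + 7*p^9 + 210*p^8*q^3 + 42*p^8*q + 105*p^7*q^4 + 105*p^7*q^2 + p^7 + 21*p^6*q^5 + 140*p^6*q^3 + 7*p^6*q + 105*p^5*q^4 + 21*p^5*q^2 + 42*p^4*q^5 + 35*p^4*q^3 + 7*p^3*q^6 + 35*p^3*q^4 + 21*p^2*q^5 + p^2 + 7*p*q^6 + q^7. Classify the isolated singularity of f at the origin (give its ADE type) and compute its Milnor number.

Type A6, Milnor number mu = 6.

The Hessian of f at 0 has rank 1. Corank 1: A-series; mu = 6 gives A_6.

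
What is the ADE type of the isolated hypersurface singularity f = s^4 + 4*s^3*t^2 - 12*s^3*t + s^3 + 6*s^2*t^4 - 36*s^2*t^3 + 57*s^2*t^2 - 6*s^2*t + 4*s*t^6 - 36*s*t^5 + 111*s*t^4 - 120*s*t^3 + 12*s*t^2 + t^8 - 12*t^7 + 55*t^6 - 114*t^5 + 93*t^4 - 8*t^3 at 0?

The Hessian of f at 0 has rank 0. Corank 2; j^3 = (s - 2*t)^3 is a perfect cube, so E-series; the 4-jet and mu = 6 give E_6.

E_6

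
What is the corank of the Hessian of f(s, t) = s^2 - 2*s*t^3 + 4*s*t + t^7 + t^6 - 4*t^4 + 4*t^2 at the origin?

1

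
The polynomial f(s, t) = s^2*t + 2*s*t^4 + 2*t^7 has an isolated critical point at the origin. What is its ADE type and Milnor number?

Type D_8, Milnor number mu = 8.

The Hessian of f at 0 is [[0, 0], [0, 0]] with rank 0, so corank 2. A Groebner basis of the Jacobian ideal J(f) in C{s,t} is {-s^2/6 + s*t^3, s*t + t^4, s^3, s^2*t}; counting standard monomials gives mu = 8. Corank 2; j^3 = s^2*t has shape L^2 M (L != M), so D-series; mu = 8 gives D_8.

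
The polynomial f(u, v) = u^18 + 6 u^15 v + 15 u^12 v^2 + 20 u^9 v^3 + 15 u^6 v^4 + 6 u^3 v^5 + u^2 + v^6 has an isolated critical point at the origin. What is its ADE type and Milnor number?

Type A_{5}, Milnor number mu = 5.

The Hessian of f at 0 has rank 1. Corank 1: A-series; mu = 5 gives A_5.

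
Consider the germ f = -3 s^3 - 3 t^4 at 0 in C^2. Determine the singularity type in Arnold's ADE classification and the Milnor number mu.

The Hessian of f at 0 has rank 0. Corank 2; j^3 = -3*s^3 is a perfect cube, so E-series; the 4-jet and mu = 6 give E_6.

Type E_{6}, Milnor number mu = 6.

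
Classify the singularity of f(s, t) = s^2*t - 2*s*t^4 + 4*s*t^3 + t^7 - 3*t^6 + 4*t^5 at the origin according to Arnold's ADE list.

D_7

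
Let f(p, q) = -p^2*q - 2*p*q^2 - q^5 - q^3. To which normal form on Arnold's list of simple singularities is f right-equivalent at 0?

D_6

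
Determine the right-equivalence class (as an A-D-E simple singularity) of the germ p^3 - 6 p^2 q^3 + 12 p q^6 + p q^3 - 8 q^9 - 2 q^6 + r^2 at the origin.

The Hessian of f at 0 has rank 1. Corank 2; j^3 = p^3 is a perfect cube, so E-series; the 4-jet and mu = 7 give E_7.

E_{7}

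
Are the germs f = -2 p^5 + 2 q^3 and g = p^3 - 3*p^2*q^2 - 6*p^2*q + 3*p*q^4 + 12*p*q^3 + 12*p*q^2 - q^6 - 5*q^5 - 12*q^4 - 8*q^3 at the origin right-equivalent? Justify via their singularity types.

The Hessian of f at 0 is [[0, 0], [0, 0]] with rank 0, so corank 2. A Groebner basis of the Jacobian ideal J(f) in C{p,q} is {p^4, q^2}; counting standard monomials gives mu = 8. Corank 2; j^3 = 2*q^3 is a perfect cube, so E-series; the 5-jet and mu = 8 give E_8. The Hessian of g at 0 is [[0, 0], [0, 0]] with rank 0, so corank 2. A Groebner basis of the Jacobian ideal J(g) in C{p,q} is {q^4, p^3 - 6*p^2*q + 6*p^2 - 24*p*q + 16*q^3 + 24*q^2, -p^2/2 + p*q^2 + 2*p*q - 2*q^3 - 2*q^2}; counting standard monomials gives mu = 8. Corank 2; j^3 = (p - 2*q)^3 is a perfect cube, so E-series; the 5-jet and mu = 8 give E_8. Both have type E_8, hence right-equivalent.

Yes.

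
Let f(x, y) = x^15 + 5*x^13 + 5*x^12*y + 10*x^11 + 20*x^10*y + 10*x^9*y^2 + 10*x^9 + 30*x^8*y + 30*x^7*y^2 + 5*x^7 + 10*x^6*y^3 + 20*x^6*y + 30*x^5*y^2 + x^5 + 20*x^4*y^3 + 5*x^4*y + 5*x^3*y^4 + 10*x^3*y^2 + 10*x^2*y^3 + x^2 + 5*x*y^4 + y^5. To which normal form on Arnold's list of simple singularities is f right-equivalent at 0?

A_4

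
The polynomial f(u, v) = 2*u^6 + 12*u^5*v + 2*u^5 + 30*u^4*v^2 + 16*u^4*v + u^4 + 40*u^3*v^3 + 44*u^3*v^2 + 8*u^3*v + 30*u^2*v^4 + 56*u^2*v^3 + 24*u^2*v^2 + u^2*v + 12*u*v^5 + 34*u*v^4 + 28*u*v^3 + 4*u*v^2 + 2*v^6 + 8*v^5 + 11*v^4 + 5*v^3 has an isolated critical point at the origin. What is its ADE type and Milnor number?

The Hessian of f at 0 has rank 0. Corank 2; j^3 = v*(u^2 + 4*u*v + 5*v^2) splits into three distinct lines over C (the quadratic factor has nonzero discriminant), so D_4.

Type D_{4}, Milnor number mu = 4.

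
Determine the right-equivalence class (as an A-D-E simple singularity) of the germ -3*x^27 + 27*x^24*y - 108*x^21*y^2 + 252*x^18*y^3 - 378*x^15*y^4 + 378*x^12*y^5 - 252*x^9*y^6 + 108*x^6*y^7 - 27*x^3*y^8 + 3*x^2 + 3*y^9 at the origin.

A_{8}

The Hessian of f at 0 has rank 1. Corank 1: A-series; mu = 8 gives A_8.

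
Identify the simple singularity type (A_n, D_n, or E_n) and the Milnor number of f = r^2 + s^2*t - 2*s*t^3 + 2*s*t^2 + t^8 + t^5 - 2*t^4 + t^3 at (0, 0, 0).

Type D_9, Milnor number mu = 9.

The Hessian of f at 0 is [[0, 0, 0], [0, 0, 0], [0, 0, 2]] with rank 1, so corank 2. A Groebner basis of the Jacobian ideal J(f) in C{s,t,r} is {s^4 - 6*s^3 - 14*s^2*t - s^2/2 - 21*s*t^2/2 - 7*s*t/2 - 3*t^2, s^3*t + 3*s^3 + 6*s^2*t + s^2/8 + 31*s*t^2/8 + 9*s*t/8 + t^2, -s^3 + s^2*t^2 - s^2*t, -s*t + t^3 - t^2, r}; counting standard monomials gives mu = 9. Corank 2; j^3 = t*(s + t)^2 has shape L^2 M (L != M), so D-series; mu = 9 gives D_9.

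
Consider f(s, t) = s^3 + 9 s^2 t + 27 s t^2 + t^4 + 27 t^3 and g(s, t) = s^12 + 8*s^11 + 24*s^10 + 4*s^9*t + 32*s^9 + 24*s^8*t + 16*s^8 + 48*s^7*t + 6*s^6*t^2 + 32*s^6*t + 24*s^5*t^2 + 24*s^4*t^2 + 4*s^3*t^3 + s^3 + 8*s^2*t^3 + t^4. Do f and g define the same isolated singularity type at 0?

The Hessian of f at 0 has rank 0. Corank 2; j^3 = (s + 3*t)^3 is a perfect cube, so E-series; the 4-jet and mu = 6 give E_6. The Hessian of g at 0 has rank 0. Corank 2; j^3 = s^3 is a perfect cube, so E-series; the 4-jet and mu = 6 give E_6. Both have type E_6, hence right-equivalent.

Yes.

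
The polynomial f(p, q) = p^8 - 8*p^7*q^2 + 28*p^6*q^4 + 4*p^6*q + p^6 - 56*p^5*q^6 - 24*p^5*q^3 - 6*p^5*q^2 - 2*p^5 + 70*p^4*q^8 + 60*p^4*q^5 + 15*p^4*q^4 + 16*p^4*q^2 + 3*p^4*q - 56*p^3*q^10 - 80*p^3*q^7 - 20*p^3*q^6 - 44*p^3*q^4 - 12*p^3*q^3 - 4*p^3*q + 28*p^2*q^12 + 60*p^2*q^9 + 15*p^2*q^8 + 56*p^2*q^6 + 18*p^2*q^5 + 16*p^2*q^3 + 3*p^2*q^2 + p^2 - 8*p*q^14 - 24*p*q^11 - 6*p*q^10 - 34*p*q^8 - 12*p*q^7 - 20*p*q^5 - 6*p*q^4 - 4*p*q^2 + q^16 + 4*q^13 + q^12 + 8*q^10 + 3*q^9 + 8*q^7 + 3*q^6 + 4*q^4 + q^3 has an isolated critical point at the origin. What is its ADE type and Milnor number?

Type A_2, Milnor number mu = 2.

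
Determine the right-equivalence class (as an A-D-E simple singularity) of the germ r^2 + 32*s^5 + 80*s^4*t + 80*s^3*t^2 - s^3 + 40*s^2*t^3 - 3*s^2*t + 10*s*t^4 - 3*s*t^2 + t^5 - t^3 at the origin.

The Hessian of f at 0 is [[0, 0, 0], [0, 0, 0], [0, 0, 2]] with rank 1, so corank 2. A Groebner basis of the Jacobian ideal J(f) in C{s,t,r} is {t^5, s*t^3 + 7*t^4/8, s^2 + 2*s*t + t^2, r}; counting standard monomials gives mu = 8. Corank 2; j^3 = -(s + t)^3 is a perfect cube, so E-series; the 5-jet and mu = 8 give E_8.

E_{8}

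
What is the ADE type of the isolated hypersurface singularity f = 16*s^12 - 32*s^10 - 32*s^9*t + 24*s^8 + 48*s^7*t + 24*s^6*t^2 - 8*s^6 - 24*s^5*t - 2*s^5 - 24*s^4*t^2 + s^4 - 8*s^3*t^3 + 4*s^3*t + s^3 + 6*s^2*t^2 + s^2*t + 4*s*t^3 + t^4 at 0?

The Hessian of f at 0 has rank 0. Corank 2; j^3 = s^2*(s + t) has shape L^2 M (L != M), so D-series; mu = 5 gives D_5.

D_5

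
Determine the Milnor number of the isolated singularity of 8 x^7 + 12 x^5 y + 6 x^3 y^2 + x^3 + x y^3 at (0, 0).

The Hessian of f at 0 has rank 0. Corank 2; j^3 = x^3 is a perfect cube, so E-series; the 4-jet and mu = 7 give E_7.

7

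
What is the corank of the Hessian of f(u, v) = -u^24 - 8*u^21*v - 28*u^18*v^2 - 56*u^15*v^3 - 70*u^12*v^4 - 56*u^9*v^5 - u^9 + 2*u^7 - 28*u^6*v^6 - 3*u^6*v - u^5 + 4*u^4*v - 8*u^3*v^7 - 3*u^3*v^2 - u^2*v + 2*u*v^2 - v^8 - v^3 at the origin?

2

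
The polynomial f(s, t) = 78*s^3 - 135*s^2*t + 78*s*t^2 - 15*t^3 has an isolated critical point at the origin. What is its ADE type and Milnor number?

The Hessian of f at 0 has rank 0. Corank 2; j^3 = 3*(2*s - t)*(13*s^2 - 16*s*t + 5*t^2) splits into three distinct lines over C (the quadratic factor has nonzero discriminant), so D_4.

Type D_{4}, Milnor number mu = 4.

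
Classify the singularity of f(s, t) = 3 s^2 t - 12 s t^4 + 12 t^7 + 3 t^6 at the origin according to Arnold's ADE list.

The Hessian of f at 0 has rank 0. Corank 2; j^3 = 3*s^2*t has shape L^2 M (L != M), so D-series; mu = 7 gives D_7.

D7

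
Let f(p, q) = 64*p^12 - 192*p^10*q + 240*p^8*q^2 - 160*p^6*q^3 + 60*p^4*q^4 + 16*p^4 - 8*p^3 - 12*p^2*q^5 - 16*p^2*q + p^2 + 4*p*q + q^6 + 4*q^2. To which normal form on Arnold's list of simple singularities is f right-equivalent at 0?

The Hessian of f at 0 is [[2, 4], [4, 8]] with rank 1, so corank 1. A Groebner basis of the Jacobian ideal J(f) in C{p,q} is {p*q^2 + 3*p*q/8 + p/64 + q^2/2 + q/32, -5*p*q/16 - p/64 + q^3 - 3*q^2/8 - q/32, p^2 - p/4 - q/2}; counting standard monomials gives mu = 5. Corank 1: A-series; mu = 5 gives A_5.

A_{5}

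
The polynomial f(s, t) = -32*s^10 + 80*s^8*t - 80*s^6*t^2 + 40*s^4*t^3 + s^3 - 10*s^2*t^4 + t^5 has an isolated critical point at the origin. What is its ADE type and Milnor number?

Type E_8, Milnor number mu = 8.

The Hessian of f at 0 has rank 0. Corank 2; j^3 = s^3 is a perfect cube, so E-series; the 5-jet and mu = 8 give E_8.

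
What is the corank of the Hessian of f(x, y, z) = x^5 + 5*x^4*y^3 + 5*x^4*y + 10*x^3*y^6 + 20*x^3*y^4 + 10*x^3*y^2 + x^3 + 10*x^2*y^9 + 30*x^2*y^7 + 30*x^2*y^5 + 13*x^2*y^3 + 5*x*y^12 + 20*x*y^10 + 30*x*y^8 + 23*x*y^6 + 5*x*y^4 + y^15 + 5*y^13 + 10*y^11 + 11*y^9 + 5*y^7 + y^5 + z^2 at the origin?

Hessian at 0 has rank 1.

2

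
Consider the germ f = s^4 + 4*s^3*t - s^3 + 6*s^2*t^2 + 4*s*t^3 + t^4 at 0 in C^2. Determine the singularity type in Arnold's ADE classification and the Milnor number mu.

Type E_6, Milnor number mu = 6.

The Hessian of f at 0 is [[0, 0], [0, 0]] with rank 0, so corank 2. A Groebner basis of the Jacobian ideal J(f) in C{s,t} is {t^4, s*t^2 + t^3/3, s^2}; counting standard monomials gives mu = 6. Corank 2; j^3 = -s^3 is a perfect cube, so E-series; the 4-jet and mu = 6 give E_6.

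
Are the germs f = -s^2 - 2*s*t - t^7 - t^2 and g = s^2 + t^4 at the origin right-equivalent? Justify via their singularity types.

The Hessian of f at 0 is [[-2, -2], [-2, -2]] with rank 1, so corank 1. A Groebner basis of the Jacobian ideal J(f) in C{s,t} is {t^6, s + t}; counting standard monomials gives mu = 6. Corank 1: A-series; mu = 6 gives A_6. The Hessian of g at 0 is [[2, 0], [0, 0]] with rank 1, so corank 1. A Groebner basis of the Jacobian ideal J(g) in C{s,t} is {t^3, s}; counting standard monomials gives mu = 3. Corank 1: A-series; mu = 3 gives A_3. f is A_6 but g is A_3, hence not right-equivalent.

No.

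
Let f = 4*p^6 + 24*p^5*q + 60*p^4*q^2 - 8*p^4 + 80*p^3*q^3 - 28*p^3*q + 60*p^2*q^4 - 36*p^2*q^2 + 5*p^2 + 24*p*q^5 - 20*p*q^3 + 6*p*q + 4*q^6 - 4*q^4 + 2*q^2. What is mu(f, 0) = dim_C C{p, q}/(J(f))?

1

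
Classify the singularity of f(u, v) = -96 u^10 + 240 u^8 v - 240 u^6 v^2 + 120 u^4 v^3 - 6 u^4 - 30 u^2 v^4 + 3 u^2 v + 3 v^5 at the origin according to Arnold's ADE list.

D_{6}

The Hessian of f at 0 has rank 0. Corank 2; j^3 = 3*u^2*v has shape L^2 M (L != M), so D-series; mu = 6 gives D_6.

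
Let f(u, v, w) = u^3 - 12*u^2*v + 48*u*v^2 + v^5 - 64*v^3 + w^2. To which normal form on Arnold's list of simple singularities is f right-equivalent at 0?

E_{8}

The Hessian of f at 0 has rank 1. Corank 2; j^3 = (u - 4*v)^3 is a perfect cube, so E-series; the 5-jet and mu = 8 give E_8.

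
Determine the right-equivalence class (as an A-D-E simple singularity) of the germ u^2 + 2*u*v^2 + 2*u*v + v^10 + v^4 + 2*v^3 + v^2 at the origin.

A_{9}

The Hessian of f at 0 is [[2, 2], [2, 2]] with rank 1, so corank 1. A Groebner basis of the Jacobian ideal J(f) in C{u,v} is {u^5 + 10*u^4 + 30*u^3*v - 35*u^3 - 54*u^2*v + 23*u^2 + 27*u*v - 4*u - 4*v, u^4*v - 4*u^4 - 10*u^3*v + 10*u^3 + 15*u^2*v - 6*u^2 - 7*u*v + u + v, u + v^2 + v}; counting standard monomials gives mu = 9. Corank 1: A-series; mu = 9 gives A_9.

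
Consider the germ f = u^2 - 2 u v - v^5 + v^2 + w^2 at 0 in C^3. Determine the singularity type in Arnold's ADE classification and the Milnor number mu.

The Hessian of f at 0 is [[2, -2, 0], [-2, 2, 0], [0, 0, 2]] with rank 2, so corank 1. A Groebner basis of the Jacobian ideal J(f) in C{u,v,w} is {v^4, u - v, w}; counting standard monomials gives mu = 4. Corank 1: A-series; mu = 4 gives A_4.

Type A_4, Milnor number mu = 4.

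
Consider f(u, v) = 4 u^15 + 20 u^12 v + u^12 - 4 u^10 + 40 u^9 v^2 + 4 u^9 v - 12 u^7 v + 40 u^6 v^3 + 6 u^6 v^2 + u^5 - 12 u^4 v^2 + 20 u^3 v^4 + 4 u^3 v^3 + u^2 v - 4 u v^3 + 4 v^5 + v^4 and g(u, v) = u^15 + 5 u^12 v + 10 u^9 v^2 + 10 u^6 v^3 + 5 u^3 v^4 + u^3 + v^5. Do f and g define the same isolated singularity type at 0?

No.

The Hessian of f at 0 is [[0, 0], [0, 0]] with rank 0, so corank 2. A Groebner basis of the Jacobian ideal J(f) in C{u,v} is {u*v^2, -u*v/2 + v^3, u^2 + 2*u*v}; counting standard monomials gives mu = 5. Corank 2; j^3 = u^2*v has shape L^2 M (L != M), so D-series; mu = 5 gives D_5. The Hessian of g at 0 is [[0, 0], [0, 0]] with rank 0, so corank 2. A Groebner basis of the Jacobian ideal J(g) in C{u,v} is {v^4, u^2}; counting standard monomials gives mu = 8. Corank 2; j^3 = u^3 is a perfect cube, so E-series; the 5-jet and mu = 8 give E_8. f is D_5 but g is E_8, hence not right-equivalent.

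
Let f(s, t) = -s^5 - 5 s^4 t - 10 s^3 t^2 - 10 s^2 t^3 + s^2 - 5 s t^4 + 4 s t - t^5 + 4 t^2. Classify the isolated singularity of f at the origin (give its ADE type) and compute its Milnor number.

The Hessian of f at 0 is [[2, 4], [4, 8]] with rank 1, so corank 1. A Groebner basis of the Jacobian ideal J(f) in C{s,t} is {t^4, s + 2*t}; counting standard monomials gives mu = 4. Corank 1: A-series; mu = 4 gives A_4.

Type A_4, Milnor number mu = 4.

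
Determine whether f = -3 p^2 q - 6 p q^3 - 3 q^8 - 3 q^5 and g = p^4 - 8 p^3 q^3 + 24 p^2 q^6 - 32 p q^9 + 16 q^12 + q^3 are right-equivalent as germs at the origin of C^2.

The Hessian of f at 0 has rank 0. Corank 2; j^3 = -3*p^2*q has shape L^2 M (L != M), so D-series; mu = 9 gives D_9. The Hessian of g at 0 has rank 0. Corank 2; j^3 = q^3 is a perfect cube, so E-series; the 4-jet and mu = 6 give E_6. f is D_9 but g is E_6, hence not right-equivalent.

No.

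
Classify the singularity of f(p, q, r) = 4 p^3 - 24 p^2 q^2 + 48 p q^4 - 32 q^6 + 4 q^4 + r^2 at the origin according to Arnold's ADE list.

The Hessian of f at 0 is [[0, 0, 0], [0, 0, 0], [0, 0, 2]] with rank 1, so corank 2. A Groebner basis of the Jacobian ideal J(f) in C{p,q,r} is {p^3, p^2*q, -p^2/4 + p*q^2, q^3, r}; counting standard monomials gives mu = 6. Corank 2; j^3 = 4*p^3 is a perfect cube, so E-series; the 4-jet and mu = 6 give E_6.

E6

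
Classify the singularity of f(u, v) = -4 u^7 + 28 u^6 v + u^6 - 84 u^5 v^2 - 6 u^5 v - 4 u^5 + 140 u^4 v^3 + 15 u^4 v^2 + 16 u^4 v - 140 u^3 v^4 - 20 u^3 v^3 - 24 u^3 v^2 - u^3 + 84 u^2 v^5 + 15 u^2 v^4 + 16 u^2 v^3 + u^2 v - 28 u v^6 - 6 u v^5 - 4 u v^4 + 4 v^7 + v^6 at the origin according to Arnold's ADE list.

The Hessian of f at 0 has rank 0. Corank 2; j^3 = -u^2*(u - v) has shape L^2 M (L != M), so D-series; mu = 7 gives D_7.

D_{7}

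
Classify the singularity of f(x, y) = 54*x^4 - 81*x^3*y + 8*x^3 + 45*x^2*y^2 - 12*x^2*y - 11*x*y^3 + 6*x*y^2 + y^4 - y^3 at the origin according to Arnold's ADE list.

E7

The Hessian of f at 0 has rank 0. Corank 2; j^3 = (2*x - y)^3 is a perfect cube, so E-series; the 4-jet and mu = 7 give E_7.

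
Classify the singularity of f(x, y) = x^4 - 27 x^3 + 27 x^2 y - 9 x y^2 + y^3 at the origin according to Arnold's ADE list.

The Hessian of f at 0 has rank 0. Corank 2; j^3 = -(3*x - y)^3 is a perfect cube, so E-series; the 4-jet and mu = 6 give E_6.

E_6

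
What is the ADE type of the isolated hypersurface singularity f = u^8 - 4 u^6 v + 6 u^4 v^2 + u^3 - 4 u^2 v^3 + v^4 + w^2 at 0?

E_6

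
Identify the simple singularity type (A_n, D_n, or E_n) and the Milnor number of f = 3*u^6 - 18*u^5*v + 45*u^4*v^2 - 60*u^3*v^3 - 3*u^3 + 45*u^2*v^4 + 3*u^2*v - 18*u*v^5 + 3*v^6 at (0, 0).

The Hessian of f at 0 has rank 0. Corank 2; j^3 = -3*u^2*(u - v) has shape L^2 M (L != M), so D-series; mu = 7 gives D_7.

Type D_7, Milnor number mu = 7.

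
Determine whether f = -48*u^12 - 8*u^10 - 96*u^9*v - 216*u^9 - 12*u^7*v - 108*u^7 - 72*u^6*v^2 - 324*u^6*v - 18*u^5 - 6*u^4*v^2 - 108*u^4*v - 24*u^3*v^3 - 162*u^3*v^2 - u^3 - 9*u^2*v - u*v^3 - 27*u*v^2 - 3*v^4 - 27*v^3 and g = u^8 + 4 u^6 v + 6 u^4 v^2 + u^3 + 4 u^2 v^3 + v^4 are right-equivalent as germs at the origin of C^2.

No.

The Hessian of f at 0 has rank 0. Corank 2; j^3 = -(u + 3*v)^3 is a perfect cube, so E-series; the 4-jet and mu = 7 give E_7. The Hessian of g at 0 has rank 0. Corank 2; j^3 = u^3 is a perfect cube, so E-series; the 4-jet and mu = 6 give E_6. f is E_7 but g is E_6, hence not right-equivalent.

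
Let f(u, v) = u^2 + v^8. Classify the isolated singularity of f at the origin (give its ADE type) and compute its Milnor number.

The Hessian of f at 0 is [[2, 0], [0, 0]] with rank 1, so corank 1. A Groebner basis of the Jacobian ideal J(f) in C{u,v} is {v^7, u}; counting standard monomials gives mu = 7. Corank 1: A-series; mu = 7 gives A_7.

Type A_7, Milnor number mu = 7.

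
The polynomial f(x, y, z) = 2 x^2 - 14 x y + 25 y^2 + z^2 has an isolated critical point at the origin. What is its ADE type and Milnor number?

Type A1, Milnor number mu = 1.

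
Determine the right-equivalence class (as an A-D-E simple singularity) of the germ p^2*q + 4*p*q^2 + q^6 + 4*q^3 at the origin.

The Hessian of f at 0 has rank 0. Corank 2; j^3 = q*(p + 2*q)^2 has shape L^2 M (L != M), so D-series; mu = 7 gives D_7.

D_7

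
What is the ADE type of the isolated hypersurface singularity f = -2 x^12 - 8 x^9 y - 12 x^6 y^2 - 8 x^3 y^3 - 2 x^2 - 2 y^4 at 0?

A3

The Hessian of f at 0 is [[-4, 0], [0, 0]] with rank 1, so corank 1. A Groebner basis of the Jacobian ideal J(f) in C{x,y} is {y^3, x}; counting standard monomials gives mu = 3. Corank 1: A-series; mu = 3 gives A_3.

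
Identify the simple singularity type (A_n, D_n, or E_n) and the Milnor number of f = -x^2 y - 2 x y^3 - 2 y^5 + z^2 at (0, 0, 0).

Type D6, Milnor number mu = 6.

The Hessian of f at 0 has rank 1. Corank 2; j^3 = -x^2*y has shape L^2 M (L != M), so D-series; mu = 6 gives D_6.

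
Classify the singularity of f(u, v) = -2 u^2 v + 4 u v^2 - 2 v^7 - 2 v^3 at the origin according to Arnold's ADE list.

The Hessian of f at 0 has rank 0. Corank 2; j^3 = -2*v*(u - v)^2 has shape L^2 M (L != M), so D-series; mu = 8 gives D_8.

D_8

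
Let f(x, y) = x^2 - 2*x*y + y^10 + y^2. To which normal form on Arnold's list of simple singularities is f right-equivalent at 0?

The Hessian of f at 0 has rank 1. Corank 1: A-series; mu = 9 gives A_9.

A9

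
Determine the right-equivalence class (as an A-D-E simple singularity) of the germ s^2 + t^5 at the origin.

A4

The Hessian of f at 0 has rank 1. Corank 1: A-series; mu = 4 gives A_4.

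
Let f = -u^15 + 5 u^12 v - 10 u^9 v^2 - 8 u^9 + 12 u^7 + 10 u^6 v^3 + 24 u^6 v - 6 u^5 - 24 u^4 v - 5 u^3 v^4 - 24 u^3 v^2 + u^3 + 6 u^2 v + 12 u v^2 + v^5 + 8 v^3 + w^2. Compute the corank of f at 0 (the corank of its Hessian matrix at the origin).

Hessian at 0 has rank 1.

2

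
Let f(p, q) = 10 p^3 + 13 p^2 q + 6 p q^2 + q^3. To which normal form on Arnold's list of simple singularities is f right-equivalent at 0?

The Hessian of f at 0 is [[0, 0], [0, 0]] with rank 0, so corank 2. A Groebner basis of the Jacobian ideal J(f) in C{p,q} is {q^3, p^2 - 3*q^2/11, p*q + 6*q^2/11}; counting standard monomials gives mu = 4. Corank 2; j^3 = (2*p + q)*(5*p^2 + 4*p*q + q^2) splits into three distinct lines over C (the quadratic factor has nonzero discriminant), so D_4.

D_4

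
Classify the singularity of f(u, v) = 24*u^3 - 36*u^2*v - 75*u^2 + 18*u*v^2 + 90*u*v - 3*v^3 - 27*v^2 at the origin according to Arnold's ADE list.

A_2

The Hessian of f at 0 has rank 1. Corank 1: A-series; mu = 2 gives A_2.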